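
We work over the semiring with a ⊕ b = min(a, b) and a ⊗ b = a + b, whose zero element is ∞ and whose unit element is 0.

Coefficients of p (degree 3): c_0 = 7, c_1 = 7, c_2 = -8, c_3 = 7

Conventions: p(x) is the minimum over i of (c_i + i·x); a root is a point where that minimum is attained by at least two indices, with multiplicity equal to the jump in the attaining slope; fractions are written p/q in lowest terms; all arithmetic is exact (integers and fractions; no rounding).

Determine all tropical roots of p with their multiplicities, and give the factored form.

hull edge (i=0, c=7) to (i=2, c=-8): slope -15/2, span 2
hull edge (i=2, c=-8) to (i=3, c=7): slope 15, span 1
Factored form: p(x) = 7 ⊗ (x ⊕ (-15)) ⊗ (x ⊕ 15/2) ⊗ (x ⊕ 15/2)
Answer: roots = -15 (mult 1), 15/2 (mult 2)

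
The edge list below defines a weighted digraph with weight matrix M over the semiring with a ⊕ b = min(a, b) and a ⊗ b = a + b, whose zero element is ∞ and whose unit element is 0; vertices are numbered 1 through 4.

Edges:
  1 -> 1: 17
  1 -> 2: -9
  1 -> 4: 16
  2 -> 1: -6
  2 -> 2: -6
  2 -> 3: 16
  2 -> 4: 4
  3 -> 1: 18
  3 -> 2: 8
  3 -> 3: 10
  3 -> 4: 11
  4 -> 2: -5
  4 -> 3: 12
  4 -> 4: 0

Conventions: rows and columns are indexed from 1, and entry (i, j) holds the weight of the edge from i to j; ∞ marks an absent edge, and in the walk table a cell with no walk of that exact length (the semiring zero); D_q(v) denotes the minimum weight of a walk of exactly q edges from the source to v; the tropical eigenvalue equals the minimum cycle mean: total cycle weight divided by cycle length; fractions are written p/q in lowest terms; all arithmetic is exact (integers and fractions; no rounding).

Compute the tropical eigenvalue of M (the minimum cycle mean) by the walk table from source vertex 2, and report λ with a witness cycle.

q=0: [∞, 0, ∞, ∞]
q=1: [-6, -6, 16, 4]
q=2: [-12, -15, 10, -2]
q=3: [-21, -21, 1, -11]
q=4: [-27, -30, -5, -17]
Optimal cycle mean attained by: cycle 1->2->1, total (-9) + (-6), length 2.
Answer: λ = -15/2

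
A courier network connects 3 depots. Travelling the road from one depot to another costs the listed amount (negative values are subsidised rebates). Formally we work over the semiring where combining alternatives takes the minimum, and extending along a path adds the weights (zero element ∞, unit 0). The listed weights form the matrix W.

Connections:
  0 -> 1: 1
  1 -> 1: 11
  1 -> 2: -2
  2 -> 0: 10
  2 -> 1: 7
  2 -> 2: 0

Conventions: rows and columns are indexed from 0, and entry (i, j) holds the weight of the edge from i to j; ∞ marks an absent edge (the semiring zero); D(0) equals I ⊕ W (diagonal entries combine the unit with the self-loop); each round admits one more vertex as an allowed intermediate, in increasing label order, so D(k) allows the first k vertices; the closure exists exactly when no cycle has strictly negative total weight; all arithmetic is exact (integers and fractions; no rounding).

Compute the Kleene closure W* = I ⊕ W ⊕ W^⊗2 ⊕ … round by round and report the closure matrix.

D(0):
  [0, 1, ∞]
  [∞, 0, -2]
  [10, 7, 0]
D(1):
  [0, 1, ∞]
  [∞, 0, -2]
  [10, 7, 0]
D(2):
  [0, 1, -1]
  [∞, 0, -2]
  [10, 7, 0]
D(3):
  [0, 1, -1]
  [8, 0, -2]
  [10, 7, 0]
Answer: W* = [[0, 1, -1], [8, 0, -2], [10, 7, 0]]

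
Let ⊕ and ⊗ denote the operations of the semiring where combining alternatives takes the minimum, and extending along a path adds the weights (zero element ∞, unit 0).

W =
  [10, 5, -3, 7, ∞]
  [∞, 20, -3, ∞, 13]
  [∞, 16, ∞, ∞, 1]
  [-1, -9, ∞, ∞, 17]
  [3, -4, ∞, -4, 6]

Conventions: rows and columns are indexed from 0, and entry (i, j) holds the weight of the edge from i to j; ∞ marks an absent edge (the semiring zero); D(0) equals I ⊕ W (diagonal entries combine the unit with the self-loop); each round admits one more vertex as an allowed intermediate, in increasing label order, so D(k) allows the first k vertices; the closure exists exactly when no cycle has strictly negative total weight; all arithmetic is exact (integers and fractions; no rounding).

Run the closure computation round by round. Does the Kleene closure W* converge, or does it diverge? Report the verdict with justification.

D(0):
  [0, 5, -3, 7, ∞]
  [∞, 0, -3, ∞, 13]
  [∞, 16, 0, ∞, 1]
  [-1, -9, ∞, 0, 17]
  [3, -4, ∞, -4, 0]
D(1):
  [0, 5, -3, 7, ∞]
  [∞, 0, -3, ∞, 13]
  [∞, 16, 0, ∞, 1]
  [-1, -9, -4, 0, 17]
  [3, -4, 0, -4, 0]
D(2):
  [0, 5, -3, 7, 18]
  [∞, 0, -3, ∞, 13]
  [∞, 16, 0, ∞, 1]
  [-1, -9, -12, 0, 4]
  [3, -4, -7, -4, 0]
Detection: at round 3, diagonal entry (4, 4) turns strictly negative.
Key observation: the cycle 4->1->2->4 has total weight (-4) + (-3) + 1, which is strictly negative.
Answer: DIVERGES — negative cycle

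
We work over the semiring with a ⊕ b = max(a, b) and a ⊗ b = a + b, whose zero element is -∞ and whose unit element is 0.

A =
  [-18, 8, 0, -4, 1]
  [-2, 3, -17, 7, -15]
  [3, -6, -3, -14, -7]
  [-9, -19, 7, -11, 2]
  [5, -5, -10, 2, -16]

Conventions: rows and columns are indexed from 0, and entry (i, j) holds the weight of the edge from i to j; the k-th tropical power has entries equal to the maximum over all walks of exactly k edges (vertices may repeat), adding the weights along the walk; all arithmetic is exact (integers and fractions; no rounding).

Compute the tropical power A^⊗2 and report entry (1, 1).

A^⊗2:
  [6, 11, 3, 15, -2]
  [1, 6, 14, 10, 9]
  [0, 11, 3, 1, 4]
  [10, 1, 4, 4, 0]
  [-7, 13, 9, 2, 6]
Key observation: the optimum is the walk 1->0->1, with weight (-2) + 8 = 6.
Optimal value attained by: walk 1->0->1.
Answer: (A^⊗2)[1][1] = 6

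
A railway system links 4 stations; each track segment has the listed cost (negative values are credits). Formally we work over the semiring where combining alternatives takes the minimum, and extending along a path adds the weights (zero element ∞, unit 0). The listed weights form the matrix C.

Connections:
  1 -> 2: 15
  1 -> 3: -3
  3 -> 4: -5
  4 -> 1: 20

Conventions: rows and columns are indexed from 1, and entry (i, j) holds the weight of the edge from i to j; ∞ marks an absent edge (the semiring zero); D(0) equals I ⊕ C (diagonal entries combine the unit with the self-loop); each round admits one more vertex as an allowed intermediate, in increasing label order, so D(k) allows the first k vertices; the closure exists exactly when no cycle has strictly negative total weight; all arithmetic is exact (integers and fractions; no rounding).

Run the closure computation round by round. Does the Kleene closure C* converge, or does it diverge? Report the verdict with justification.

D(0):
  [0, 15, -3, ∞]
  [∞, 0, ∞, ∞]
  [∞, ∞, 0, -5]
  [20, ∞, ∞, 0]
D(1):
  [0, 15, -3, ∞]
  [∞, 0, ∞, ∞]
  [∞, ∞, 0, -5]
  [20, 35, 17, 0]
D(2):
  [0, 15, -3, ∞]
  [∞, 0, ∞, ∞]
  [∞, ∞, 0, -5]
  [20, 35, 17, 0]
D(3):
  [0, 15, -3, -8]
  [∞, 0, ∞, ∞]
  [∞, ∞, 0, -5]
  [20, 35, 17, 0]
D(4):
  [0, 15, -3, -8]
  [∞, 0, ∞, ∞]
  [15, 30, 0, -5]
  [20, 35, 17, 0]
Key observation: every diagonal entry stays at the unit through all rounds, so no improving cycle exists.
Answer: CONVERGES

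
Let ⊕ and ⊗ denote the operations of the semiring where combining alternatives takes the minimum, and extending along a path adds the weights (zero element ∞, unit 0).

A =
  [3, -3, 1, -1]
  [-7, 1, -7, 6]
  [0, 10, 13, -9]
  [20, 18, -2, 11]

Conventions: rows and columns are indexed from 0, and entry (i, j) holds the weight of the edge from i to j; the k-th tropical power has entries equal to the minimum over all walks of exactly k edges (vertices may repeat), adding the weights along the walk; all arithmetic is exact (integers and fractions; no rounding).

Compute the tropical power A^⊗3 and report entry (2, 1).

A^⊗2:
  [-10, -2, -10, -8]
  [-7, -10, -6, -16]
  [3, -3, -11, -1]
  [-2, 8, 9, -11]
A^⊗3:
  [-10, -13, -10, -19]
  [-17, -10, -18, -15]
  [-11, -2, -10, -20]
  [1, -5, -13, -3]
Key observation: the optimum is the walk 2->0->1->1, with weight 0 + (-3) + 1 = -2.
Optimal value attained by: walk 2->0->1->1.
Answer: (A^⊗3)[2][1] = -2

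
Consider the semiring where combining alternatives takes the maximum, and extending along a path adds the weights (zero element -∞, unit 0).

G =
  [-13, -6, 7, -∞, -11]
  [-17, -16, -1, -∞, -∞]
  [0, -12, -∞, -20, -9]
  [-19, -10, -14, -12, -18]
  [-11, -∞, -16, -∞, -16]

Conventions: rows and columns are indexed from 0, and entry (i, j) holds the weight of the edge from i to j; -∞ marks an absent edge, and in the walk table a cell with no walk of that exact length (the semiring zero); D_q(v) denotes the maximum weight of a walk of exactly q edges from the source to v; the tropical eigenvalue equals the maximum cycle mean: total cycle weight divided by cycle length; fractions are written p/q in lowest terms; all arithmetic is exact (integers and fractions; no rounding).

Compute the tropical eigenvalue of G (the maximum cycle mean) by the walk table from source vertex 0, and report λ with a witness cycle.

q=0: [0, -∞, -∞, -∞, -∞]
q=1: [-13, -6, 7, -∞, -11]
q=2: [7, -5, -6, -13, -2]
q=3: [-6, 1, 14, -25, -4]
q=4: [14, 2, 1, -6, 5]
q=5: [1, 8, 21, -18, 3]
Optimal cycle mean attained by: cycle 0->2->0, total 7 + 0, length 2.
Answer: λ = 7/2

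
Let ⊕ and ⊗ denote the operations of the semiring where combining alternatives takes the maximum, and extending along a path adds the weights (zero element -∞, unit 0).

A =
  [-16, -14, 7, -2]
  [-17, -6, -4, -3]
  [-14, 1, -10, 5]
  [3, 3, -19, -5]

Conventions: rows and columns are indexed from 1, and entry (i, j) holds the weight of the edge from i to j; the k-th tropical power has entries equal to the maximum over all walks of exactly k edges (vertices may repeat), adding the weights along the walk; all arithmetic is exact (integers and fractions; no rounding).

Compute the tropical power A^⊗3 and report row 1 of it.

A^⊗2:
  [1, 8, -3, 12]
  [0, 0, -10, 1]
  [8, 8, -3, 0]
  [-2, -2, 10, 1]
A^⊗3:
  [15, 15, 8, 7]
  [4, 4, 7, -2]
  [3, 3, 15, 6]
  [4, 11, 5, 15]
Answer: row 1 of A^⊗3 = [15, 15, 8, 7]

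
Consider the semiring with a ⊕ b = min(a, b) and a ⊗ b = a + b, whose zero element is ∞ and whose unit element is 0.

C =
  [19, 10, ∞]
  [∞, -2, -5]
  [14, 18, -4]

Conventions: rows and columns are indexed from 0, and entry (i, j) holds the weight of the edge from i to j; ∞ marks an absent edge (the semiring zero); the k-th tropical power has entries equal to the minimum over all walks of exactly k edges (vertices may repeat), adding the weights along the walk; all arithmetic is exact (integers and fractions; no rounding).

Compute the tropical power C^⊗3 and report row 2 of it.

C^⊗2:
  [38, 8, 5]
  [9, -4, -9]
  [10, 14, -8]
C^⊗3:
  [19, 6, 1]
  [5, -6, -13]
  [6, 10, -12]
Answer: row 2 of C^⊗3 = [6, 10, -12]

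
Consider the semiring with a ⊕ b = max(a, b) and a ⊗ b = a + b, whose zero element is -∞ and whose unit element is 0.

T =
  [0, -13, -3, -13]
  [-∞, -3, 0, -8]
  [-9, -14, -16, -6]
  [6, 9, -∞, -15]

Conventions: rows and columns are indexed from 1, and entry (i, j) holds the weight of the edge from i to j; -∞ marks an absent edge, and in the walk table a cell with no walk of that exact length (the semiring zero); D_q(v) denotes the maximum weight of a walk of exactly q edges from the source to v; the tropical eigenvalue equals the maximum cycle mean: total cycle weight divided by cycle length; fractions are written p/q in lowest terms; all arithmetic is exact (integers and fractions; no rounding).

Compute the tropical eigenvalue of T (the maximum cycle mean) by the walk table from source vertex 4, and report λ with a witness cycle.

q=0: [-∞, -∞, -∞, 0]
q=1: [6, 9, -∞, -15]
q=2: [6, 6, 9, 1]
q=3: [7, 10, 6, 3]
q=4: [9, 12, 10, 2]
Optimal cycle mean attained by: cycle 2->3->4->2, total 0 + (-6) + 9, length 3.
Answer: λ = 1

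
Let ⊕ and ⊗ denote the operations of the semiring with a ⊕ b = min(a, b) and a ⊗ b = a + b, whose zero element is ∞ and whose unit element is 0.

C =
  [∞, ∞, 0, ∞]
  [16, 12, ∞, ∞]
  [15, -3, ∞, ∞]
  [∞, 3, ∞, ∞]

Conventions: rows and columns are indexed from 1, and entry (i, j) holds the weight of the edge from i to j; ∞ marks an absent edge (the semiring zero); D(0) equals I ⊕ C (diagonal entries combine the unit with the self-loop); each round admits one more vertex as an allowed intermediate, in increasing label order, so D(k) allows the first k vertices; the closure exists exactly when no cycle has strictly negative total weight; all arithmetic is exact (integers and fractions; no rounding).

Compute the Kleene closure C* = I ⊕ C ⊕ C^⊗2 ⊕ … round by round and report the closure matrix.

D(0):
  [0, ∞, 0, ∞]
  [16, 0, ∞, ∞]
  [15, -3, 0, ∞]
  [∞, 3, ∞, 0]
D(1):
  [0, ∞, 0, ∞]
  [16, 0, 16, ∞]
  [15, -3, 0, ∞]
  [∞, 3, ∞, 0]
D(2):
  [0, ∞, 0, ∞]
  [16, 0, 16, ∞]
  [13, -3, 0, ∞]
  [19, 3, 19, 0]
D(3):
  [0, -3, 0, ∞]
  [16, 0, 16, ∞]
  [13, -3, 0, ∞]
  [19, 3, 19, 0]
D(4):
  [0, -3, 0, ∞]
  [16, 0, 16, ∞]
  [13, -3, 0, ∞]
  [19, 3, 19, 0]
Answer: C* = [[0, -3, 0, ∞], [16, 0, 16, ∞], [13, -3, 0, ∞], [19, 3, 19, 0]]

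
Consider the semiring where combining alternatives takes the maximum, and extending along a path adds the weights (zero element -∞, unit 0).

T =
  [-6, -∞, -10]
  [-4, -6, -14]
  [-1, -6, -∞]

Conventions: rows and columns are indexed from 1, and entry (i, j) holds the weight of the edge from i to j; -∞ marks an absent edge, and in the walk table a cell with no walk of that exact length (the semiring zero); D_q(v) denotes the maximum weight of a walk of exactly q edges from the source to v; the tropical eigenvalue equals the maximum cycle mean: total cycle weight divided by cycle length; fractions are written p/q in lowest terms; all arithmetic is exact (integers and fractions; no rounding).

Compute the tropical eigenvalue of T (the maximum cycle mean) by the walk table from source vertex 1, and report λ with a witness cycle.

q=0: [0, -∞, -∞]
q=1: [-6, -∞, -10]
q=2: [-11, -16, -16]
q=3: [-17, -22, -21]
Optimal cycle mean attained by: cycle 1->3->1, total (-10) + (-1), length 2.
Answer: λ = -11/2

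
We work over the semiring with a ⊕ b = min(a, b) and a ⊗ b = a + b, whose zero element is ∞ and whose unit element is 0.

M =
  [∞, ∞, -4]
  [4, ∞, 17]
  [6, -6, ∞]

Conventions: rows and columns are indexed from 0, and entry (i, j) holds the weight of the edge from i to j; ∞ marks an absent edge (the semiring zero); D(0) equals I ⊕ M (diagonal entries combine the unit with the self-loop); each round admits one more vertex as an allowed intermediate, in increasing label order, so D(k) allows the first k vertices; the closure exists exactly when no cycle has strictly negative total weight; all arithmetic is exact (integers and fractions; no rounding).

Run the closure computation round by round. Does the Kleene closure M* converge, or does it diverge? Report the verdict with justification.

D(0):
  [0, ∞, -4]
  [4, 0, 17]
  [6, -6, 0]
D(1):
  [0, ∞, -4]
  [4, 0, 0]
  [6, -6, 0]
Detection: at round 2, diagonal entry (2, 2) turns strictly negative.
Key observation: the cycle 2->1->0->2 has total weight (-6) + 4 + (-4), which is strictly negative.
Answer: DIVERGES — negative cycle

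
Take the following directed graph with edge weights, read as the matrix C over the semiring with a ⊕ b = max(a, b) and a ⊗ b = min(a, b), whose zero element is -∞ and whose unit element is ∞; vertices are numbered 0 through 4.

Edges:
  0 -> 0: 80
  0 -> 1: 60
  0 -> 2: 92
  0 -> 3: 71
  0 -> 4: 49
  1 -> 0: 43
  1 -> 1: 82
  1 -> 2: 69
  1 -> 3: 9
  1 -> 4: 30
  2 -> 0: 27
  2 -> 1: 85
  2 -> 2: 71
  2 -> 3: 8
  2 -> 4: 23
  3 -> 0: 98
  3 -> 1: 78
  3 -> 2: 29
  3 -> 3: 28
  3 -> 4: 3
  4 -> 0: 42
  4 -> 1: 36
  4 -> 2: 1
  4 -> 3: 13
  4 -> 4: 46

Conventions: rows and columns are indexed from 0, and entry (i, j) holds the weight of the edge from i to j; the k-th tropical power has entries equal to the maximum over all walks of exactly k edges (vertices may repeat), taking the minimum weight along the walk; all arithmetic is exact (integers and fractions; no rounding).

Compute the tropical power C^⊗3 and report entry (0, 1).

C^⊗2:
  [80, 85, 80, 71, 49]
  [43, 82, 69, 43, 43]
  [43, 82, 71, 27, 30]
  [80, 78, 92, 71, 49]
  [42, 42, 42, 42, 46]
C^⊗3:
  [80, 82, 80, 71, 49]
  [43, 82, 69, 43, 43]
  [43, 82, 71, 43, 43]
  [80, 85, 80, 71, 49]
  [42, 42, 42, 42, 46]
Key observation: the optimum is the walk 0->2->1->1, with weight 92 min 85 min 82 = 82.
Optimal value attained by: walk 0->2->1->1.
Answer: (C^⊗3)[0][1] = 82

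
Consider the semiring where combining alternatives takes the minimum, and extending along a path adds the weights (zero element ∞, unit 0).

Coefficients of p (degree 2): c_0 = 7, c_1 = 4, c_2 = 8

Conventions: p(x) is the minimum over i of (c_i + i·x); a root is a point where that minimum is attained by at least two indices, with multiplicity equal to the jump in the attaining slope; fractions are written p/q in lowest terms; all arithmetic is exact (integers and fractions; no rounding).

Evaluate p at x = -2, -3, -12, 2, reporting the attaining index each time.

p(-2) = min(7+0·(-2)=7, 4+1·(-2)=2, 8+2·(-2)=4) = 2 (attained by i=1)
p(-3) = min(7+0·(-3)=7, 4+1·(-3)=1, 8+2·(-3)=2) = 1 (attained by i=1)
p(-12) = min(7+0·(-12)=7, 4+1·(-12)=-8, 8+2·(-12)=-16) = -16 (attained by i=2)
p(2) = min(7+0·2=7, 4+1·2=6, 8+2·2=12) = 6 (attained by i=1)
Answer: p(-2) = 2; p(-3) = 1; p(-12) = -16; p(2) = 6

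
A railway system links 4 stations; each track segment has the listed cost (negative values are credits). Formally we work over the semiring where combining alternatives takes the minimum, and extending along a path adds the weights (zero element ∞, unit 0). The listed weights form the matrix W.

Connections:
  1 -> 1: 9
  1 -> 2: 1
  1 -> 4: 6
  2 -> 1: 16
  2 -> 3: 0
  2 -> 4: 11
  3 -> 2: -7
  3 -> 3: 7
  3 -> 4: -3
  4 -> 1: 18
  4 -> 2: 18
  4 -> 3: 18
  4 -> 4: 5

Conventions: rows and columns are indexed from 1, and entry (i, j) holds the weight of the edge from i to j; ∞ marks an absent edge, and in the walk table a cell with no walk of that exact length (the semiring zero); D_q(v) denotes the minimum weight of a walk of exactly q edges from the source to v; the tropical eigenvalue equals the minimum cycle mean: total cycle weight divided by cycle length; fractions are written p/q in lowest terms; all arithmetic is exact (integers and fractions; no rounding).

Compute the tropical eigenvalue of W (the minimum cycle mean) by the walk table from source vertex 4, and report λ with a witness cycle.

q=0: [∞, ∞, ∞, 0]
q=1: [18, 18, 18, 5]
q=2: [23, 11, 18, 10]
q=3: [27, 11, 11, 15]
q=4: [27, 4, 11, 8]
Optimal cycle mean attained by: cycle 2->3->2, total 0 + (-7), length 2.
Answer: λ = -7/2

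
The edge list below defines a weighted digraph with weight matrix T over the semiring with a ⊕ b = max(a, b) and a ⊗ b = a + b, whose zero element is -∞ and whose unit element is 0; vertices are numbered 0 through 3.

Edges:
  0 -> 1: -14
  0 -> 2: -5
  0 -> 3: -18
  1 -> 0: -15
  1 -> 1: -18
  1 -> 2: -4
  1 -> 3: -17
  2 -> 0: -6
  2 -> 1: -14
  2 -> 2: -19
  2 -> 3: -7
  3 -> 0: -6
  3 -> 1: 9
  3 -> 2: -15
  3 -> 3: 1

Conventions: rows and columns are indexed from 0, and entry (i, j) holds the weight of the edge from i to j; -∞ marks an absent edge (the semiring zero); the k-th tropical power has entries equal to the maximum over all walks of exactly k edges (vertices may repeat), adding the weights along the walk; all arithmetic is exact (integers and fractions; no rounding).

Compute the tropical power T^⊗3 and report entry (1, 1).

T^⊗2:
  [-11, -9, -18, -12]
  [-10, -8, -20, -11]
  [-13, 2, -11, -6]
  [-5, 10, 5, 2]
T^⊗3:
  [-18, -3, -13, -11]
  [-17, -2, -12, -10]
  [-12, 3, -2, -5]
  [-1, 11, 6, 3]
Key observation: the optimum is the walk 1->2->3->1, with weight (-4) + (-7) + 9 = -2.
Optimal value attained by: walk 1->2->3->1.
Answer: (T^⊗3)[1][1] = -2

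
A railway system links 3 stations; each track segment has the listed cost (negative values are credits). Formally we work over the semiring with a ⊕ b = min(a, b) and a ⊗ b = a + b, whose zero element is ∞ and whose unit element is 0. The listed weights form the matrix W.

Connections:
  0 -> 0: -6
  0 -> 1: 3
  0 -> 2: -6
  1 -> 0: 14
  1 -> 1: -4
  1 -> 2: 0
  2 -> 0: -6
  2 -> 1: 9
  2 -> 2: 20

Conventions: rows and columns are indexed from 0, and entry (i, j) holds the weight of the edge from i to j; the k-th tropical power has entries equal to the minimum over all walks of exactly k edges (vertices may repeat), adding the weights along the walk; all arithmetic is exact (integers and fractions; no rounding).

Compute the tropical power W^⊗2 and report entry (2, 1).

W^⊗2:
  [-12, -3, -12]
  [-6, -8, -4]
  [-12, -3, -12]
Key observation: the optimum is the walk 2->0->1, with weight (-6) + 3 = -3.
Optimal value attained by: walk 2->0->1.
Answer: (W^⊗2)[2][1] = -3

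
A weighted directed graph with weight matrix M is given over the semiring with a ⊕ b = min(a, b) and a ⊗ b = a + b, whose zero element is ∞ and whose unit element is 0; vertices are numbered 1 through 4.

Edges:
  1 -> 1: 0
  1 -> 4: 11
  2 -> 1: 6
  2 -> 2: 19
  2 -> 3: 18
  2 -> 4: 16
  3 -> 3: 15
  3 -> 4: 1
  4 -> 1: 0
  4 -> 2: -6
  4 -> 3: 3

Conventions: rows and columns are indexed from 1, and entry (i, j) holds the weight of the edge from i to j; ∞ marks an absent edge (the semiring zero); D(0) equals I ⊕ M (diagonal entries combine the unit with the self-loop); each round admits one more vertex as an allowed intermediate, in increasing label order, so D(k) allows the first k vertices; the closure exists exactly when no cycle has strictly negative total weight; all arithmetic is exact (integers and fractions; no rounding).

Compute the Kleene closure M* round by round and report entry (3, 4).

D(0):
  [0, ∞, ∞, 11]
  [6, 0, 18, 16]
  [∞, ∞, 0, 1]
  [0, -6, 3, 0]
D(1):
  [0, ∞, ∞, 11]
  [6, 0, 18, 16]
  [∞, ∞, 0, 1]
  [0, -6, 3, 0]
D(2):
  [0, ∞, ∞, 11]
  [6, 0, 18, 16]
  [∞, ∞, 0, 1]
  [0, -6, 3, 0]
D(3):
  [0, ∞, ∞, 11]
  [6, 0, 18, 16]
  [∞, ∞, 0, 1]
  [0, -6, 3, 0]
D(4):
  [0, 5, 14, 11]
  [6, 0, 18, 16]
  [1, -5, 0, 1]
  [0, -6, 3, 0]
Answer: M*[3][4] = 1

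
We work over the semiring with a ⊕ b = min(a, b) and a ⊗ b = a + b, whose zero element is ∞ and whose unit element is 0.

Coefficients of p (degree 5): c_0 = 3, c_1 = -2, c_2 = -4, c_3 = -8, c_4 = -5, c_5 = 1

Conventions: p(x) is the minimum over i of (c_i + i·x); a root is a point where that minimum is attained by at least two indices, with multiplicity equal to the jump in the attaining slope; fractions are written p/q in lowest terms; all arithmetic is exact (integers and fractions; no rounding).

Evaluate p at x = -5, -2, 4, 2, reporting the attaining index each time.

p(-5) = min(3+0·(-5)=3, -2+1·(-5)=-7, -4+2·(-5)=-14, -8+3·(-5)=-23, -5+4·(-5)=-25, 1+5·(-5)=-24) = -25 (attained by i=4)
p(-2) = min(3+0·(-2)=3, -2+1·(-2)=-4, -4+2·(-2)=-8, -8+3·(-2)=-14, -5+4·(-2)=-13, 1+5·(-2)=-9) = -14 (attained by i=3)
p(4) = min(3+0·4=3, -2+1·4=2, -4+2·4=4, -8+3·4=4, -5+4·4=11, 1+5·4=21) = 2 (attained by i=1)
p(2) = min(3+0·2=3, -2+1·2=0, -4+2·2=0, -8+3·2=-2, -5+4·2=3, 1+5·2=11) = -2 (attained by i=3)
Answer: p(-5) = -25; p(-2) = -14; p(4) = 2; p(2) = -2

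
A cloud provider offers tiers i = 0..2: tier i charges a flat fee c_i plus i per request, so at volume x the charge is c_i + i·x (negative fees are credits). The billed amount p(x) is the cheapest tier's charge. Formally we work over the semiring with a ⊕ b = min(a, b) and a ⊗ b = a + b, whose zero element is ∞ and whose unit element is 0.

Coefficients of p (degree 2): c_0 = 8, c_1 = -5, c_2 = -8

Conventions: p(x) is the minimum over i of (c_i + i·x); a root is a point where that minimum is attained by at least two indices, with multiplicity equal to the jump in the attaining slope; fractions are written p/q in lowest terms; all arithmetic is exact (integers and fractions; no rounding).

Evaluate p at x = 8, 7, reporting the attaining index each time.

p(8) = min(8+0·8=8, -5+1·8=3, -8+2·8=8) = 3 (attained by i=1)
p(7) = min(8+0·7=8, -5+1·7=2, -8+2·7=6) = 2 (attained by i=1)
Answer: p(8) = 3; p(7) = 2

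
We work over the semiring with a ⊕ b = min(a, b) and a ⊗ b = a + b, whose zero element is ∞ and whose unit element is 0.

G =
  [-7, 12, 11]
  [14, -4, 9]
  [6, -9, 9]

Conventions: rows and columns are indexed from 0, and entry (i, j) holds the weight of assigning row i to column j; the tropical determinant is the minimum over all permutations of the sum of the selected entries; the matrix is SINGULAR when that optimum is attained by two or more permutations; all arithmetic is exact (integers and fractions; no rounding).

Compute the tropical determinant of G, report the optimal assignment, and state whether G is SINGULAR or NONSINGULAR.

σ = (0, 1, 2): (-7) + (-4) + 9 = -2
σ = (0, 2, 1): (-7) + 9 + (-9) = -7
σ = (1, 0, 2): 12 + 14 + 9 = 35
σ = (1, 2, 0): 12 + 9 + 6 = 27
σ = (2, 0, 1): 11 + 14 + (-9) = 16
σ = (2, 1, 0): 11 + (-4) + 6 = 13
Optimal value attained by: σ = (0, 2, 1).
Answer: det⊕(G) = -7; verdict: NONSINGULAR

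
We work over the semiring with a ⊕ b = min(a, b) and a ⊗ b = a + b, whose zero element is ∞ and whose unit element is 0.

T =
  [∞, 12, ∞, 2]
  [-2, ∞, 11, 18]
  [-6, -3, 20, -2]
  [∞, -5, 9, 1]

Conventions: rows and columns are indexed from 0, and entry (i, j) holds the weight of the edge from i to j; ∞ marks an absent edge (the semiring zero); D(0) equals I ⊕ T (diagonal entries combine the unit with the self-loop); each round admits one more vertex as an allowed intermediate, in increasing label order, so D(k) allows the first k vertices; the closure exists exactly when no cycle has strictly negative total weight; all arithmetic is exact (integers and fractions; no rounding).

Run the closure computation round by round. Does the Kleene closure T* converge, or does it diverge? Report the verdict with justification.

D(0):
  [0, 12, ∞, 2]
  [-2, 0, 11, 18]
  [-6, -3, 0, -2]
  [∞, -5, 9, 0]
D(1):
  [0, 12, ∞, 2]
  [-2, 0, 11, 0]
  [-6, -3, 0, -4]
  [∞, -5, 9, 0]
Detection: at round 2, diagonal entry (3, 3) turns strictly negative.
Key observation: the cycle 3->1->0->3 has total weight (-5) + (-2) + 2, which is strictly negative.
Answer: DIVERGES — negative cycle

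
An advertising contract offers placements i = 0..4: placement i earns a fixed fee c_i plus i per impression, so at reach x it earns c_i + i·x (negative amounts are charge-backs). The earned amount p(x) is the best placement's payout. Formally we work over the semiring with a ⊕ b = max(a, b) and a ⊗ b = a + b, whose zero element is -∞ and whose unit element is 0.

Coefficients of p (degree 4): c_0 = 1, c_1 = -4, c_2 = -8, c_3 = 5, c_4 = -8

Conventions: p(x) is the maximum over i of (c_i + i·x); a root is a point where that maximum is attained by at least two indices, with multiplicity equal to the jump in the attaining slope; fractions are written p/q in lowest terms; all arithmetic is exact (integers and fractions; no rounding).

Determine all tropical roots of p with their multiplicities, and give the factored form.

hull edge (i=0, c=1) to (i=3, c=5): slope 4/3, span 3
hull edge (i=3, c=5) to (i=4, c=-8): slope -13, span 1
Factored form: p(x) = -8 ⊗ (x ⊕ (-4/3)) ⊗ (x ⊕ (-4/3)) ⊗ (x ⊕ (-4/3)) ⊗ (x ⊕ 13)
Answer: roots = -4/3 (mult 3), 13 (mult 1)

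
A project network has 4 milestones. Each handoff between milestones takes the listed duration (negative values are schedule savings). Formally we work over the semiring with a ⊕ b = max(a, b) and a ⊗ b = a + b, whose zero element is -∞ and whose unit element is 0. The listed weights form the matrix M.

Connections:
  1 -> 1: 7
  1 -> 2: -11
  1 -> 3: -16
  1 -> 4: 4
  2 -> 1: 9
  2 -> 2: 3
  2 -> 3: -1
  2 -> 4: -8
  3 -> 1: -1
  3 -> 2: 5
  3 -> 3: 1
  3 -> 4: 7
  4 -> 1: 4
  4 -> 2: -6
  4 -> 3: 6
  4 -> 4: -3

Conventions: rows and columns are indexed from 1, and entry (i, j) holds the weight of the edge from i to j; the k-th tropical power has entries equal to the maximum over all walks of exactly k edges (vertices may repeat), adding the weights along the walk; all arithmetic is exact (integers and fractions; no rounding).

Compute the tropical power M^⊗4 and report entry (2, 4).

M^⊗2:
  [14, -2, 10, 11]
  [16, 6, 2, 13]
  [14, 8, 13, 8]
  [11, 11, 7, 13]
M^⊗3:
  [21, 15, 17, 18]
  [23, 9, 19, 20]
  [21, 18, 14, 20]
  [20, 14, 19, 15]
M^⊗4:
  [28, 22, 24, 25]
  [30, 24, 26, 27]
  [28, 21, 26, 25]
  [27, 24, 21, 26]
Key observation: the optimum is the walk 2->1->1->1->4, with weight 9 + 7 + 7 + 4 = 27.
Optimal value attained by: walk 2->1->1->1->4.
Answer: (M^⊗4)[2][4] = 27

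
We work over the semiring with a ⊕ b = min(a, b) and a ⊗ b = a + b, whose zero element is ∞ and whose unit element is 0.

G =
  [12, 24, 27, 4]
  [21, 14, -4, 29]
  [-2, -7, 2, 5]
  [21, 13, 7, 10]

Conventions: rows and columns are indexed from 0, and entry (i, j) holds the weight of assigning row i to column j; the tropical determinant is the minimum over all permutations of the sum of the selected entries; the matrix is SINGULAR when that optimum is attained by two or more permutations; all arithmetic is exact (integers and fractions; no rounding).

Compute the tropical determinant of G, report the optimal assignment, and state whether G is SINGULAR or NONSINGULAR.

σ = (0, 1, 2, 3): 12 + 14 + 2 + 10 = 38
σ = (0, 1, 3, 2): 12 + 14 + 5 + 7 = 38
σ = (0, 2, 1, 3): 12 + (-4) + (-7) + 10 = 11
σ = (0, 2, 3, 1): 12 + (-4) + 5 + 13 = 26
σ = (0, 3, 1, 2): 12 + 29 + (-7) + 7 = 41
σ = (0, 3, 2, 1): 12 + 29 + 2 + 13 = 56
σ = (1, 0, 2, 3): 24 + 21 + 2 + 10 = 57
σ = (1, 0, 3, 2): 24 + 21 + 5 + 7 = 57
σ = (1, 2, 0, 3): 24 + (-4) + (-2) + 10 = 28
σ = (1, 2, 3, 0): 24 + (-4) + 5 + 21 = 46
σ = (1, 3, 0, 2): 24 + 29 + (-2) + 7 = 58
σ = (1, 3, 2, 0): 24 + 29 + 2 + 21 = 76
σ = (2, 0, 1, 3): 27 + 21 + (-7) + 10 = 51
σ = (2, 0, 3, 1): 27 + 21 + 5 + 13 = 66
σ = (2, 1, 0, 3): 27 + 14 + (-2) + 10 = 49
σ = (2, 1, 3, 0): 27 + 14 + 5 + 21 = 67
σ = (2, 3, 0, 1): 27 + 29 + (-2) + 13 = 67
σ = (2, 3, 1, 0): 27 + 29 + (-7) + 21 = 70
σ = (3, 0, 1, 2): 4 + 21 + (-7) + 7 = 25
σ = (3, 0, 2, 1): 4 + 21 + 2 + 13 = 40
σ = (3, 1, 0, 2): 4 + 14 + (-2) + 7 = 23
σ = (3, 1, 2, 0): 4 + 14 + 2 + 21 = 41
σ = (3, 2, 0, 1): 4 + (-4) + (-2) + 13 = 11
σ = (3, 2, 1, 0): 4 + (-4) + (-7) + 21 = 14
Optimal value attained by: σ = (0, 2, 1, 3).
Answer: det⊕(G) = 11; verdict: SINGULAR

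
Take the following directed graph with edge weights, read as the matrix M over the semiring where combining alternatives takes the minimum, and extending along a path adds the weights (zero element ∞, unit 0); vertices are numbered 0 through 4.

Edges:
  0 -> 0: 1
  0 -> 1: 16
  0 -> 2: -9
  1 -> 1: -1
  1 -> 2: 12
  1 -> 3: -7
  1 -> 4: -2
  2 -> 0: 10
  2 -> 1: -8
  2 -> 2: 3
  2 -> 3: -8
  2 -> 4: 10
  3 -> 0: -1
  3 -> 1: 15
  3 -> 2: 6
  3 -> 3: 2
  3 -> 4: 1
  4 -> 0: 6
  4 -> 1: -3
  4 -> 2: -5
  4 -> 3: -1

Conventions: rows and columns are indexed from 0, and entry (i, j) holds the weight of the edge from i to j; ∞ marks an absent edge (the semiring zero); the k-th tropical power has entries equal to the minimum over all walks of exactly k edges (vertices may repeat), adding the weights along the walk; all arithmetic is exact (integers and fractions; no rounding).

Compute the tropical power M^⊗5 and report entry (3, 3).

M^⊗2:
  [1, -17, -8, -17, 1]
  [-8, -5, -7, -8, -6]
  [-9, -9, -2, -15, -10]
  [0, -2, -10, -2, 3]
  [-2, -13, -3, -13, -5]
M^⊗3:
  [-18, -18, -11, -24, -19]
  [-9, -15, -17, -15, -7]
  [-16, -13, -18, -16, -14]
  [-3, -18, -9, -18, -4]
  [-14, -14, -11, -20, -15]
M^⊗4:
  [-25, -22, -27, -25, -23]
  [-16, -25, -18, -25, -17]
  [-17, -26, -25, -26, -15]
  [-19, -19, -12, -25, -20]
  [-21, -19, -23, -21, -19]
M^⊗5:
  [-26, -35, -34, -35, -24]
  [-26, -26, -25, -32, -27]
  [-27, -33, -26, -33, -28]
  [-26, -23, -28, -26, -24]
  [-22, -31, -30, -31, -21]
Key observation: the optimum is the walk 3->0->2->1->1->3, with weight (-1) + (-9) + (-8) + (-1) + (-7) = -26.
Optimal value attained by: walk 3->0->2->1->1->3.
Answer: (M^⊗5)[3][3] = -26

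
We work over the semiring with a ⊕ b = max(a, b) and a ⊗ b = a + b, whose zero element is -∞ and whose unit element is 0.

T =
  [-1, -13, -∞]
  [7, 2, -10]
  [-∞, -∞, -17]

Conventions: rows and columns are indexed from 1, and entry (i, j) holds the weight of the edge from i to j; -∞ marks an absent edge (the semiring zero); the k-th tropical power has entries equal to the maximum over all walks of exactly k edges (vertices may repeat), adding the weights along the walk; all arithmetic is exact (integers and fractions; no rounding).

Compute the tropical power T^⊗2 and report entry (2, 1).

T^⊗2:
  [-2, -11, -23]
  [9, 4, -8]
  [-∞, -∞, -34]
Key observation: the optimum is the walk 2->2->1, with weight 2 + 7 = 9.
Optimal value attained by: walk 2->2->1.
Answer: (T^⊗2)[2][1] = 9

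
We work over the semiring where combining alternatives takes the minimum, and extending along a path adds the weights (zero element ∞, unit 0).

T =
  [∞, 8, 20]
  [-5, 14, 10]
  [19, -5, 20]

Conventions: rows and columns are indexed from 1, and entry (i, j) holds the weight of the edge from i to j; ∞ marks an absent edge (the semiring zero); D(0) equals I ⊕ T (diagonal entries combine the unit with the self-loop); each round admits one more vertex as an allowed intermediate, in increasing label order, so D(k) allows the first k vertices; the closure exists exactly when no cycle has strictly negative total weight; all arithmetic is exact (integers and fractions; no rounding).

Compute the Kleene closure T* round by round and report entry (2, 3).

D(0):
  [0, 8, 20]
  [-5, 0, 10]
  [19, -5, 0]
D(1):
  [0, 8, 20]
  [-5, 0, 10]
  [19, -5, 0]
D(2):
  [0, 8, 18]
  [-5, 0, 10]
  [-10, -5, 0]
D(3):
  [0, 8, 18]
  [-5, 0, 10]
  [-10, -5, 0]
Answer: T*[2][3] = 10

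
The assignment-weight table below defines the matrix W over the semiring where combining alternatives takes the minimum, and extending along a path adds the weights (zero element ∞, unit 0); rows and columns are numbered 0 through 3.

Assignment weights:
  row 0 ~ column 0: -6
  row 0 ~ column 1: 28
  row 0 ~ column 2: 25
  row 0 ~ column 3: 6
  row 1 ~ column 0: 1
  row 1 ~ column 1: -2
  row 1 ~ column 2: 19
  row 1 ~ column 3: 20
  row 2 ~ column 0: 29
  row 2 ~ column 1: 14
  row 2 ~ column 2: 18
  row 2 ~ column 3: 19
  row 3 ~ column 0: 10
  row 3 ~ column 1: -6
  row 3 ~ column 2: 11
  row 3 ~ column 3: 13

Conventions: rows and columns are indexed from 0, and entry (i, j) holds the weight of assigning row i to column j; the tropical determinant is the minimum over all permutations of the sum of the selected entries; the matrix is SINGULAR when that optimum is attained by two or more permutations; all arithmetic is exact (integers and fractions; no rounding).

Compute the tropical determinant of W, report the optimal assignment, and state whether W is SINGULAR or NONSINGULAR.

σ = (0, 1, 2, 3): (-6) + (-2) + 18 + 13 = 23
σ = (0, 1, 3, 2): (-6) + (-2) + 19 + 11 = 22
σ = (0, 2, 1, 3): (-6) + 19 + 14 + 13 = 40
σ = (0, 2, 3, 1): (-6) + 19 + 19 + (-6) = 26
σ = (0, 3, 1, 2): (-6) + 20 + 14 + 11 = 39
σ = (0, 3, 2, 1): (-6) + 20 + 18 + (-6) = 26
σ = (1, 0, 2, 3): 28 + 1 + 18 + 13 = 60
σ = (1, 0, 3, 2): 28 + 1 + 19 + 11 = 59
σ = (1, 2, 0, 3): 28 + 19 + 29 + 13 = 89
σ = (1, 2, 3, 0): 28 + 19 + 19 + 10 = 76
σ = (1, 3, 0, 2): 28 + 20 + 29 + 11 = 88
σ = (1, 3, 2, 0): 28 + 20 + 18 + 10 = 76
σ = (2, 0, 1, 3): 25 + 1 + 14 + 13 = 53
σ = (2, 0, 3, 1): 25 + 1 + 19 + (-6) = 39
σ = (2, 1, 0, 3): 25 + (-2) + 29 + 13 = 65
σ = (2, 1, 3, 0): 25 + (-2) + 19 + 10 = 52
σ = (2, 3, 0, 1): 25 + 20 + 29 + (-6) = 68
σ = (2, 3, 1, 0): 25 + 20 + 14 + 10 = 69
σ = (3, 0, 1, 2): 6 + 1 + 14 + 11 = 32
σ = (3, 0, 2, 1): 6 + 1 + 18 + (-6) = 19
σ = (3, 1, 0, 2): 6 + (-2) + 29 + 11 = 44
σ = (3, 1, 2, 0): 6 + (-2) + 18 + 10 = 32
σ = (3, 2, 0, 1): 6 + 19 + 29 + (-6) = 48
σ = (3, 2, 1, 0): 6 + 19 + 14 + 10 = 49
Optimal value attained by: σ = (3, 0, 2, 1).
Answer: det⊕(W) = 19; verdict: NONSINGULAR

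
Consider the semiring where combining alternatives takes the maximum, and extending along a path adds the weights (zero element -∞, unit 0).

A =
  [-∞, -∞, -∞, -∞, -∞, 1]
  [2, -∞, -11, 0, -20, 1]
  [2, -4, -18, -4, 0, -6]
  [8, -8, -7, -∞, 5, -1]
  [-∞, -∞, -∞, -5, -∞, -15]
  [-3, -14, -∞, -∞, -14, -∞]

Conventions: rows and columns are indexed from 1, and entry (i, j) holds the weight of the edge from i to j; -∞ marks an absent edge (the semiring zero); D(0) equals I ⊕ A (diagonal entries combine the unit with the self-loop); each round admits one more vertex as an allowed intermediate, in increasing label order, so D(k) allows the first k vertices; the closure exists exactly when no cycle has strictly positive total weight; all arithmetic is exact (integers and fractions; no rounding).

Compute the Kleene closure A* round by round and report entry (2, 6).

D(0):
  [0, -∞, -∞, -∞, -∞, 1]
  [2, 0, -11, 0, -20, 1]
  [2, -4, 0, -4, 0, -6]
  [8, -8, -7, 0, 5, -1]
  [-∞, -∞, -∞, -5, 0, -15]
  [-3, -14, -∞, -∞, -14, 0]
D(1):
  [0, -∞, -∞, -∞, -∞, 1]
  [2, 0, -11, 0, -20, 3]
  [2, -4, 0, -4, 0, 3]
  [8, -8, -7, 0, 5, 9]
  [-∞, -∞, -∞, -5, 0, -15]
  [-3, -14, -∞, -∞, -14, 0]
D(2):
  [0, -∞, -∞, -∞, -∞, 1]
  [2, 0, -11, 0, -20, 3]
  [2, -4, 0, -4, 0, 3]
  [8, -8, -7, 0, 5, 9]
  [-∞, -∞, -∞, -5, 0, -15]
  [-3, -14, -25, -14, -14, 0]
D(3):
  [0, -∞, -∞, -∞, -∞, 1]
  [2, 0, -11, 0, -11, 3]
  [2, -4, 0, -4, 0, 3]
  [8, -8, -7, 0, 5, 9]
  [-∞, -∞, -∞, -5, 0, -15]
  [-3, -14, -25, -14, -14, 0]
D(4):
  [0, -∞, -∞, -∞, -∞, 1]
  [8, 0, -7, 0, 5, 9]
  [4, -4, 0, -4, 1, 5]
  [8, -8, -7, 0, 5, 9]
  [3, -13, -12, -5, 0, 4]
  [-3, -14, -21, -14, -9, 0]
D(5):
  [0, -∞, -∞, -∞, -∞, 1]
  [8, 0, -7, 0, 5, 9]
  [4, -4, 0, -4, 1, 5]
  [8, -8, -7, 0, 5, 9]
  [3, -13, -12, -5, 0, 4]
  [-3, -14, -21, -14, -9, 0]
D(6):
  [0, -13, -20, -13, -8, 1]
  [8, 0, -7, 0, 5, 9]
  [4, -4, 0, -4, 1, 5]
  [8, -5, -7, 0, 5, 9]
  [3, -10, -12, -5, 0, 4]
  [-3, -14, -21, -14, -9, 0]
Answer: A*[2][6] = 9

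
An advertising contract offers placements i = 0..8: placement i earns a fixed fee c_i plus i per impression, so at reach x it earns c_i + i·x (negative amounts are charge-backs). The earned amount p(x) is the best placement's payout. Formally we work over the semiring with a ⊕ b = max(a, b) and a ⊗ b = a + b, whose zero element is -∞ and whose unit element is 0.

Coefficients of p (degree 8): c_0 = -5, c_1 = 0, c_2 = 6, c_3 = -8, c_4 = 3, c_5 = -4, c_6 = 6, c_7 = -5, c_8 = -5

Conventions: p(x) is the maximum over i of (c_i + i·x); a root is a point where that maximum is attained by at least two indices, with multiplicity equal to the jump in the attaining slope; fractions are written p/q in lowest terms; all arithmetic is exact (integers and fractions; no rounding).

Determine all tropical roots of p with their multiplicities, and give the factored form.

hull edge (i=0, c=-5) to (i=2, c=6): slope 11/2, span 2
hull edge (i=2, c=6) to (i=6, c=6): slope 0, span 4
hull edge (i=6, c=6) to (i=8, c=-5): slope -11/2, span 2
Factored form: p(x) = -5 ⊗ (x ⊕ (-11/2)) ⊗ (x ⊕ (-11/2)) ⊗ (x ⊕ 0) ⊗ (x ⊕ 0) ⊗ (x ⊕ 0) ⊗ (x ⊕ 0) ⊗ (x ⊕ 11/2) ⊗ (x ⊕ 11/2)
Answer: roots = -11/2 (mult 2), 0 (mult 4), 11/2 (mult 2)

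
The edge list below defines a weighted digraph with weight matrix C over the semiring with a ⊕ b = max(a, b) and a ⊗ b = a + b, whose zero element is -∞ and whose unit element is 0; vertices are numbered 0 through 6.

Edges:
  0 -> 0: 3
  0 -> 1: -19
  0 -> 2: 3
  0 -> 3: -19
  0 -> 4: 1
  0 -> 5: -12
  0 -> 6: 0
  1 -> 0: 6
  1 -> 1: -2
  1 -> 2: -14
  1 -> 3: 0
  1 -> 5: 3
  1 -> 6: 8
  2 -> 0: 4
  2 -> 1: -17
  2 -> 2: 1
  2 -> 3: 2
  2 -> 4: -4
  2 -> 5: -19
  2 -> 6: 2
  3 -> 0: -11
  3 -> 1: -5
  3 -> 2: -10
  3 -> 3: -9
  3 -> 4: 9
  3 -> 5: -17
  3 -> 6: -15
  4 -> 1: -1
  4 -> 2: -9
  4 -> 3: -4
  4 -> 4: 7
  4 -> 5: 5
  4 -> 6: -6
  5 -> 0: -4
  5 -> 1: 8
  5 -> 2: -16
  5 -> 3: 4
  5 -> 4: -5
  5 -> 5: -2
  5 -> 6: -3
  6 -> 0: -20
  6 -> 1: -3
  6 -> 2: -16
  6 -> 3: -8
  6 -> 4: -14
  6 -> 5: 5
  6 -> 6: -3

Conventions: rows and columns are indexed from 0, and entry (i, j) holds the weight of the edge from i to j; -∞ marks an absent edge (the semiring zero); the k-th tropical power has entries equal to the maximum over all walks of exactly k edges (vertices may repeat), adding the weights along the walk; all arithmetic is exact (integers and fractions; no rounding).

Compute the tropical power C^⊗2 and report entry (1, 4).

C^⊗2:
  [7, 0, 6, 5, 8, 6, 5]
  [9, 11, 9, 7, 9, 13, 6]
  [7, -1, 7, 3, 11, 7, 4]
  [1, 8, 0, 5, 16, 14, 3]
  [5, 13, -2, 9, 14, 12, 7]
  [14, 6, -1, 8, 13, 11, 16]
  [3, 13, -11, 9, 1, 3, 5]
Key observation: the optimum is the walk 1->3->4, with weight 0 + 9 = 9.
Optimal value attained by: walk 1->3->4.
Answer: (C^⊗2)[1][4] = 9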